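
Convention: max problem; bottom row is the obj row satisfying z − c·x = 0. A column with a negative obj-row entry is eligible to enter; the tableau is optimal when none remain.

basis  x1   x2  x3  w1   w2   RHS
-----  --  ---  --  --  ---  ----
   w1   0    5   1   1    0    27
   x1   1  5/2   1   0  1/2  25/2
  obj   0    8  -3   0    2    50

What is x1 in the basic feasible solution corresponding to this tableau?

25/2

x1 is basic (row 2); its value is the RHS of that row, 25/2.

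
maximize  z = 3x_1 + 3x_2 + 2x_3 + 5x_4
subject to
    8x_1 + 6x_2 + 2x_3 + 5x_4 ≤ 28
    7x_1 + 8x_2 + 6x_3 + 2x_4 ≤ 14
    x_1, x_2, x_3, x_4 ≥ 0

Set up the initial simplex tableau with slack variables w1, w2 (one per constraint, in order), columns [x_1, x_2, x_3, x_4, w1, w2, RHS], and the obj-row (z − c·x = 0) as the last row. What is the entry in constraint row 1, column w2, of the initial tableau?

0

Slack w2 belongs to constraint 2; its column is the unit vector e_2, so the entry in row 1 is 0.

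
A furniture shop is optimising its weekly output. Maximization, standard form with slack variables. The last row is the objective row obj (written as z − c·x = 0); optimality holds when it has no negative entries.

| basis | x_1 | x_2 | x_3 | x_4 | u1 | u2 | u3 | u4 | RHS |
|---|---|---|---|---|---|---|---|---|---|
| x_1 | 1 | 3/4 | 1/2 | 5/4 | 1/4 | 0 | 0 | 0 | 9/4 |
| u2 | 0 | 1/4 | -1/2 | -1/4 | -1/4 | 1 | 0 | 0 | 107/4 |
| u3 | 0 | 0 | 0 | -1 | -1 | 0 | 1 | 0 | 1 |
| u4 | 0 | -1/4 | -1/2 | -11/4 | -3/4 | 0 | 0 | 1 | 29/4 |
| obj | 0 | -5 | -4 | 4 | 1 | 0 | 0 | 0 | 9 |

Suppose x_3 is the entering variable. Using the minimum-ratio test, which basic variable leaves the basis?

Column x_3 entries and ratios — x_1: (9/4)/(1/2) = 9/2; u2: -1/2 ≤ 0, skip; u3: 0 ≤ 0, skip; u4: -1/2 ≤ 0, skip.
Smallest ratio is 9/2 in the row of x_1, so x_1 leaves.

x_1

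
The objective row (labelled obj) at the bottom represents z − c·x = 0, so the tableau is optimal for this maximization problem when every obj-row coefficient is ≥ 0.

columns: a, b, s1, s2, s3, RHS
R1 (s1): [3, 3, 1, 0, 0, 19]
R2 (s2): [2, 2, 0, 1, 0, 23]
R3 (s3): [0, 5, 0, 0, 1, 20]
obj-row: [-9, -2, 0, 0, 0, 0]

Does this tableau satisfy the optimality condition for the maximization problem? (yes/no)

The obj-row has a negative entry -9 in column a, so it is not optimal.

no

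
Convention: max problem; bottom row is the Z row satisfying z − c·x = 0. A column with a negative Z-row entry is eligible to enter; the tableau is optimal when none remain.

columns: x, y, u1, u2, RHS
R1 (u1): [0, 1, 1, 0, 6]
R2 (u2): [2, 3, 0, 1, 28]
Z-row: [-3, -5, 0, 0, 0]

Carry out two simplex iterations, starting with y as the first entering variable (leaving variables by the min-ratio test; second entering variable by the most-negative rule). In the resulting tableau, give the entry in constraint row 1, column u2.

Ratio test on column y — row 1: 6/1 = 6; row 2: 28/3 = 28/3. Minimum is 6 at row 1 (u1 leaves); pivot element 1.
Divide row 1 by 1; eliminate column y from the other rows.
Second iteration: most negative Z-row entry is -3 in column x, so x enters.
Ratio test on column x — row 1: entry 0 ≤ 0; row 2: 10/2 = 5. Minimum is 5 at row 2 (u2 leaves); pivot element 2.
Divide row 2 by 2; eliminate column x from the other rows.
After both pivots, the entry at constraint row 1, column u2 is 0.

0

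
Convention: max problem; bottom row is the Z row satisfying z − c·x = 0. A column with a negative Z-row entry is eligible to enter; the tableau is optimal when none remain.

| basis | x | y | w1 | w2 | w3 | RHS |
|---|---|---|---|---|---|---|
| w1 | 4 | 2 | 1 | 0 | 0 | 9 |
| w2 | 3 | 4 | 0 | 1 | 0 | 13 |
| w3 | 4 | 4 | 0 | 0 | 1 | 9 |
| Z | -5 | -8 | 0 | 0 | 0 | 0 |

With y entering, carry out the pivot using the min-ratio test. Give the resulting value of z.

18

Ratio test on column y — row 1: 9/2 = 9/2; row 2: 13/4 = 13/4; row 3: 9/4 = 9/4. Minimum is 9/4 at row 3 (w3 leaves); pivot element 4.
Pivot on row 3; the Z-row RHS becomes 0 − (-8)·(9/4) = 18.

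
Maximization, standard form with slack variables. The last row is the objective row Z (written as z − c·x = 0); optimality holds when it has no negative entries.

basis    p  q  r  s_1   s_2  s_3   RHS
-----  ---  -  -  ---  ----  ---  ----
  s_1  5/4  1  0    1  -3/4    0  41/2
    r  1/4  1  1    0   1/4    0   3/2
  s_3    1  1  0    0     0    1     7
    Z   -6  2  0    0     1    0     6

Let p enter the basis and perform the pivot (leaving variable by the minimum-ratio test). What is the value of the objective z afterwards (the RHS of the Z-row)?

Ratio test on column p — row 1: (41/2)/(5/4) = 82/5; row 2: (3/2)/(1/4) = 6; row 3: 7/1 = 7. Minimum is 6 at row 2 (r leaves); pivot element 1/4.
Pivot on row 2; the Z-row RHS becomes 6 − (-6)·6 = 42.

42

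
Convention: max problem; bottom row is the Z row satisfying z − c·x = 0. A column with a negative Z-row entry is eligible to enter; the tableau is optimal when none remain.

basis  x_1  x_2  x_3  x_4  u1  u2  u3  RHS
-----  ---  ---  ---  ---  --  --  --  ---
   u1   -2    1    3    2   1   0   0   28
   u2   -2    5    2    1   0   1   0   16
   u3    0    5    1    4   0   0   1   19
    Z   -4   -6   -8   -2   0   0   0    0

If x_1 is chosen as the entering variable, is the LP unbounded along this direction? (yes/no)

yes

Every constraint-row entry in column x_1 is ≤ 0, so increasing x_1 is unbounded.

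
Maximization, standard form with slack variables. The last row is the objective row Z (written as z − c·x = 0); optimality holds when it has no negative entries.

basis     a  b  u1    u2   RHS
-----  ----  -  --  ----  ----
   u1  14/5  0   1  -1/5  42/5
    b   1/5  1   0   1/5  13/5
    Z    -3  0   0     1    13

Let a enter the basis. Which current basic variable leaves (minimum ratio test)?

Column a entries and ratios — u1: (42/5)/(14/5) = 3; b: (13/5)/(1/5) = 13.
Smallest ratio is 3 in the row of u1, so u1 leaves.

u1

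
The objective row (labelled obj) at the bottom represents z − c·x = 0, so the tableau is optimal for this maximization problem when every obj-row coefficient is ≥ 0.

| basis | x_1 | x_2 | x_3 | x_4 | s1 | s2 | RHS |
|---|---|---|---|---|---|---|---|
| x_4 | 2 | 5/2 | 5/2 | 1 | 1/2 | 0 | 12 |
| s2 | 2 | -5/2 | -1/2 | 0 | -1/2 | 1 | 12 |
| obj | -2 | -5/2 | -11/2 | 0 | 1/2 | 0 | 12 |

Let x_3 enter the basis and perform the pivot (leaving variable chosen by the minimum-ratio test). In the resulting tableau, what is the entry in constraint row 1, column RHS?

24/5

Ratio test on column x_3 — row 1: 12/(5/2) = 24/5; row 2: entry -1/2 ≤ 0. Minimum is 24/5 at row 1 (x_4 leaves); pivot element 5/2.
Divide row 1 by 5/2; eliminate column x_3 from the other rows.
In the new row 1, the RHS entry is the old entry divided by the pivot: 12/(5/2) = 24/5.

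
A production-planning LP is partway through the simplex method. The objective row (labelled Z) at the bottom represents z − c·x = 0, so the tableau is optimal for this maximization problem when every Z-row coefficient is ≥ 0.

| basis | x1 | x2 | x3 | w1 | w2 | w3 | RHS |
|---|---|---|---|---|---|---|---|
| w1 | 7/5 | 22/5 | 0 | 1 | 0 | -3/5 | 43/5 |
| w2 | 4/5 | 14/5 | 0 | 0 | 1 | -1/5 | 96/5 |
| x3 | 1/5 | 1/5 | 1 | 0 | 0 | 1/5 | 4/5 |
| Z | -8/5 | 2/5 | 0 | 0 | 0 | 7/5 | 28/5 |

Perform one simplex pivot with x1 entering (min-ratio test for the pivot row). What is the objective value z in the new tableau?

Ratio test on column x1 — row 1: (43/5)/(7/5) = 43/7; row 2: (96/5)/(4/5) = 24; row 3: (4/5)/(1/5) = 4. Minimum is 4 at row 3 (x3 leaves); pivot element 1/5.
Pivot on row 3; the Z-row RHS becomes 28/5 − (-8/5)·4 = 12.

12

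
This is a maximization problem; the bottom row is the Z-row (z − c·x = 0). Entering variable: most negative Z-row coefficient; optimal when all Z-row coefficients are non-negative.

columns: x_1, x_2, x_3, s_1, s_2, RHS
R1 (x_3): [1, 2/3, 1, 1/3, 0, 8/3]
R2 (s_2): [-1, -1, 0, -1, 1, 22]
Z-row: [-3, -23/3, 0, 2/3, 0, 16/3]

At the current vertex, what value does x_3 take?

x_3 is basic (row 1); its value is the RHS of that row, 8/3.

8/3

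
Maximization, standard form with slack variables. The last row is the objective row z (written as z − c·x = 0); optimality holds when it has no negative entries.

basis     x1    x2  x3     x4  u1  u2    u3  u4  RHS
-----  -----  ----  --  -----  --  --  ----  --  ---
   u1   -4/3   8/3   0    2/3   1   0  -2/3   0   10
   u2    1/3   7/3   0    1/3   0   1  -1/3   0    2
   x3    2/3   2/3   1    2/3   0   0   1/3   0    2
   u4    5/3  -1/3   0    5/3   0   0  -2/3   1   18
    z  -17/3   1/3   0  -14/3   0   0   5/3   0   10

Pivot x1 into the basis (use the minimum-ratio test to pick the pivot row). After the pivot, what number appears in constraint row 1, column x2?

4

Ratio test on column x1 — row 1: entry -4/3 ≤ 0; row 2: 2/(1/3) = 6; row 3: 2/(2/3) = 3; row 4: 18/(5/3) = 54/5. Minimum is 3 at row 3 (x3 leaves); pivot element 2/3.
Divide row 3 by 2/3; eliminate column x1 from the other rows.
Row 1 update in column x2: 8/3 − (-4/3)·1 = 4.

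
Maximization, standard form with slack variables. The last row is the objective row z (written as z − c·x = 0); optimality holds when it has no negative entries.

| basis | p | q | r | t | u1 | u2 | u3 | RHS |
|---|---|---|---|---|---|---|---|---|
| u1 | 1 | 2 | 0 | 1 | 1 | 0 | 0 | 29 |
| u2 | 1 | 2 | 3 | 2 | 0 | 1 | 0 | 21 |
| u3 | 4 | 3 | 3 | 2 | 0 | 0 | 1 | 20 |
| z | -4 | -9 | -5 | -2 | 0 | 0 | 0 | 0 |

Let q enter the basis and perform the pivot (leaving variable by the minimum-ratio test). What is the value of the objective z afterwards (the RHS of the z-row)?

Ratio test on column q — row 1: 29/2 = 29/2; row 2: 21/2 = 21/2; row 3: 20/3 = 20/3. Minimum is 20/3 at row 3 (u3 leaves); pivot element 3.
Pivot on row 3; the z-row RHS becomes 0 − (-9)·(20/3) = 60.

60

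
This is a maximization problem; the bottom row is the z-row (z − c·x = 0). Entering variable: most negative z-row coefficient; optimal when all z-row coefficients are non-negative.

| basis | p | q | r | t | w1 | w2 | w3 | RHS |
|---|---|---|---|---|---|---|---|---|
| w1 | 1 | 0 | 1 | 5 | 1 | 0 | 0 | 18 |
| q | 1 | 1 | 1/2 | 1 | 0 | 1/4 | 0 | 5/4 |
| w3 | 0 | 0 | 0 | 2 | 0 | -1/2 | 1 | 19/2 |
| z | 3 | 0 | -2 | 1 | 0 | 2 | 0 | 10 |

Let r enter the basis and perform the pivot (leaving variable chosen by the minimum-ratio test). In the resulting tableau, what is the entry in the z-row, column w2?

Ratio test on column r — row 1: 18/1 = 18; row 2: (5/4)/(1/2) = 5/2; row 3: entry 0 ≤ 0. Minimum is 5/2 at row 2 (q leaves); pivot element 1/2.
Divide row 2 by 1/2; eliminate column r from the other rows.
z-row update in column w2: 2 − (-2)·(1/2) = 3.

3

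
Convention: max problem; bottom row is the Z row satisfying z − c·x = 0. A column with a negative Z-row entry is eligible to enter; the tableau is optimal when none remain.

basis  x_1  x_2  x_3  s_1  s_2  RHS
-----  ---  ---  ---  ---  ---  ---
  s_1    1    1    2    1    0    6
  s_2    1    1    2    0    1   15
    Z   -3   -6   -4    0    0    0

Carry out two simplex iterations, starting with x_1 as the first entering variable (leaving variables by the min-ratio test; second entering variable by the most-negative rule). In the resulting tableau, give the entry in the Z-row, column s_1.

6

Ratio test on column x_1 — row 1: 6/1 = 6; row 2: 15/1 = 15. Minimum is 6 at row 1 (s_1 leaves); pivot element 1.
Divide row 1 by 1; eliminate column x_1 from the other rows.
Second iteration: most negative Z-row entry is -3 in column x_2, so x_2 enters.
Ratio test on column x_2 — row 1: 6/1 = 6; row 2: entry 0 ≤ 0. Minimum is 6 at row 1 (x_1 leaves); pivot element 1.
Divide row 1 by 1; eliminate column x_2 from the other rows.
After both pivots, the entry at the Z-row, column s_1 is 6.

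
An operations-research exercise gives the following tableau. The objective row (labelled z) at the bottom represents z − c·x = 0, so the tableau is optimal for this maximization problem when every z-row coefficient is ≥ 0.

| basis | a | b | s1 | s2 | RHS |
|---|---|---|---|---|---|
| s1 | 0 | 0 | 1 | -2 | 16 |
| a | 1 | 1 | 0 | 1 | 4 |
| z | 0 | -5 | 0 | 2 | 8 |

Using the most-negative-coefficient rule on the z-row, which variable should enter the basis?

Negative z-row entries: b: -5.
The most negative is -5 in column b, so b enters.

b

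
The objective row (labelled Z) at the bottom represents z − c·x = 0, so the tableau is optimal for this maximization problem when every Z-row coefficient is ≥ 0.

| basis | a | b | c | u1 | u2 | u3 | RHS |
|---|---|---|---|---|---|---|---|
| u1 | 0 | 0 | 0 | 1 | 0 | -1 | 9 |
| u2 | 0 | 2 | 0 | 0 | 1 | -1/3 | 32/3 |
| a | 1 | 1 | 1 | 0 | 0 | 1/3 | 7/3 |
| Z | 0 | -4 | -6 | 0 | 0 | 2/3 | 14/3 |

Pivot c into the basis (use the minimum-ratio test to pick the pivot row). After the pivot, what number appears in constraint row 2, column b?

Ratio test on column c — row 1: entry 0 ≤ 0; row 2: entry 0 ≤ 0; row 3: (7/3)/1 = 7/3. Minimum is 7/3 at row 3 (a leaves); pivot element 1.
Divide row 3 by 1; eliminate column c from the other rows.
Row 2 update in column b: 2 − 0·1 = 2.

2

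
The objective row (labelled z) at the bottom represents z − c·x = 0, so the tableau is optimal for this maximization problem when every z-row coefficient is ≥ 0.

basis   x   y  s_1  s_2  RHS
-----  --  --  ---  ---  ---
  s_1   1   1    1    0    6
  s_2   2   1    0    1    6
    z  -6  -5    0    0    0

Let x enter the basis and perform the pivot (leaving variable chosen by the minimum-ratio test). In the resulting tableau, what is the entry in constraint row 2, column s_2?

1/2

Ratio test on column x — row 1: 6/1 = 6; row 2: 6/2 = 3. Minimum is 3 at row 2 (s_2 leaves); pivot element 2.
Divide row 2 by 2; eliminate column x from the other rows.
In the new row 2, the s_2 entry is the old entry divided by the pivot: 1/2 = 1/2.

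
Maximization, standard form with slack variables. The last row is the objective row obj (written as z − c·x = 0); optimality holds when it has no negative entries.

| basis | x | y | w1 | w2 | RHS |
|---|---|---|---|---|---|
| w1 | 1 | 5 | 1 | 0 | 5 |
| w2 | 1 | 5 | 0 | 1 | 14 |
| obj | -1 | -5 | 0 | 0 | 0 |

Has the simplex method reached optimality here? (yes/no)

no

The obj-row has a negative entry -5 in column y, so it is not optimal.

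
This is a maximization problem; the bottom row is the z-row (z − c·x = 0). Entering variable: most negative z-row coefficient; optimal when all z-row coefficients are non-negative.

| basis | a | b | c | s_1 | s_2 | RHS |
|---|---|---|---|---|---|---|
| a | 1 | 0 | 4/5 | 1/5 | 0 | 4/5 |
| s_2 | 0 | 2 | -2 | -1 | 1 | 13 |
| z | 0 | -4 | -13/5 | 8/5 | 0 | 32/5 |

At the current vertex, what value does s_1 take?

0

s_1 is not in the basis, so in the current basic feasible solution s_1 = 0.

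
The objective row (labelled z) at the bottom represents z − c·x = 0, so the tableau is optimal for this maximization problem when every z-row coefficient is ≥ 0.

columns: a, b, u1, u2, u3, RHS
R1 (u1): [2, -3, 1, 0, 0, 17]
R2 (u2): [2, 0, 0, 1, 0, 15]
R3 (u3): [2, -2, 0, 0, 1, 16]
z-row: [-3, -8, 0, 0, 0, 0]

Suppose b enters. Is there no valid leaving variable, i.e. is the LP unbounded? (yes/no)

yes

Every constraint-row entry in column b is ≤ 0, so increasing b is unbounded.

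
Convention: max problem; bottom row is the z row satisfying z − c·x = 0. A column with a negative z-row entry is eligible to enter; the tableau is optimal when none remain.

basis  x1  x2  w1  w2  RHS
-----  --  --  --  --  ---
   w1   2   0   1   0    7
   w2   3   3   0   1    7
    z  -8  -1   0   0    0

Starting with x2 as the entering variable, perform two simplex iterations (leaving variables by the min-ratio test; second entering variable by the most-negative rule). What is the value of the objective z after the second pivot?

56/3

Ratio test on column x2 — row 1: entry 0 ≤ 0; row 2: 7/3 = 7/3. Minimum is 7/3 at row 2 (w2 leaves); pivot element 3.
Pivot on row 2; the z-row RHS becomes 0 − (-1)·(7/3) = 7/3.
Next entering variable (most negative z-row entry -7): x1.
Ratio test on column x1 — row 1: 7/2 = 7/2; row 2: (7/3)/1 = 7/3. Minimum is 7/3 at row 2 (x2 leaves); pivot element 1.
After the second pivot the z-row RHS is 7/3 − (-7)·(7/3) = 56/3.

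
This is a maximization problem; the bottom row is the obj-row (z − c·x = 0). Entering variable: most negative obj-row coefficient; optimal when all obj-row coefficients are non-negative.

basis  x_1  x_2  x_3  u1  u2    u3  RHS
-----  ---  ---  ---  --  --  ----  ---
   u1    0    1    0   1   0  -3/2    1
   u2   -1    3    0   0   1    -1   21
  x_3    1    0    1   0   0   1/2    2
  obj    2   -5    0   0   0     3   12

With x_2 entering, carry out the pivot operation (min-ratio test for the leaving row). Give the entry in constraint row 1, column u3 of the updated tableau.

-3/2

Ratio test on column x_2 — row 1: 1/1 = 1; row 2: 21/3 = 7; row 3: entry 0 ≤ 0. Minimum is 1 at row 1 (u1 leaves); pivot element 1.
Divide row 1 by 1; eliminate column x_2 from the other rows.
In the new row 1, the u3 entry is the old entry divided by the pivot: (-3/2)/1 = -3/2.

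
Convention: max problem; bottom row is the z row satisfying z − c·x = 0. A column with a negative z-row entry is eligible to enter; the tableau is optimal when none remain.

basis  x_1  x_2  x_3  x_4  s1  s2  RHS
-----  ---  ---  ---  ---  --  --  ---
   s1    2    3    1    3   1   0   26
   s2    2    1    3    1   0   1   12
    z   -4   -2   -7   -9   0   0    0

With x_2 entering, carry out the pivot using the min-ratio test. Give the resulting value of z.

Ratio test on column x_2 — row 1: 26/3 = 26/3; row 2: 12/1 = 12. Minimum is 26/3 at row 1 (s1 leaves); pivot element 3.
Pivot on row 1; the z-row RHS becomes 0 − (-2)·(26/3) = 52/3.

52/3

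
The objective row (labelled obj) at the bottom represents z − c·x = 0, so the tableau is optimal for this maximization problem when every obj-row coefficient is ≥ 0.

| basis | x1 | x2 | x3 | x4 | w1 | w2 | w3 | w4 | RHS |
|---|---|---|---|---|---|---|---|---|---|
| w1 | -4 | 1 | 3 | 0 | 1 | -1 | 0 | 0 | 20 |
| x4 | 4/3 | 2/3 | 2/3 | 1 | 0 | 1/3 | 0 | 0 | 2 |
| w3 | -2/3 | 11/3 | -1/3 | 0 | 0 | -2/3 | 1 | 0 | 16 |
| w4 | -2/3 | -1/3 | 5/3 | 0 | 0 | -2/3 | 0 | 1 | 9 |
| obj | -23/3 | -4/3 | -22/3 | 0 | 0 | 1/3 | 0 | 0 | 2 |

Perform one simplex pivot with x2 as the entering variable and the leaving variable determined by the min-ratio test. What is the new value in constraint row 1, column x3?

2

Ratio test on column x2 — row 1: 20/1 = 20; row 2: 2/(2/3) = 3; row 3: 16/(11/3) = 48/11; row 4: entry -1/3 ≤ 0. Minimum is 3 at row 2 (x4 leaves); pivot element 2/3.
Divide row 2 by 2/3; eliminate column x2 from the other rows.
Row 1 update in column x3: 3 − 1·1 = 2.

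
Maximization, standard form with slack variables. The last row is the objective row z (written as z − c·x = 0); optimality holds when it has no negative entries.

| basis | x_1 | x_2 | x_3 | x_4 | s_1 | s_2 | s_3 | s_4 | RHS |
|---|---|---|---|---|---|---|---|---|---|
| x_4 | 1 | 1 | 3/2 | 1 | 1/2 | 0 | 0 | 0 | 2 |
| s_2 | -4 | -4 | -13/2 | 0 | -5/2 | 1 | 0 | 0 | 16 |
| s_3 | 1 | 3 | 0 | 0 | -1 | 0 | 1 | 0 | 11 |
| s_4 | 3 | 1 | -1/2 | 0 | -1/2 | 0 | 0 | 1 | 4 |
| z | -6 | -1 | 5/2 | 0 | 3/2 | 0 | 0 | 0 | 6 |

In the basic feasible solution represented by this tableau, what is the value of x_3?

x_3 is not in the basis, so in the current basic feasible solution x_3 = 0.

0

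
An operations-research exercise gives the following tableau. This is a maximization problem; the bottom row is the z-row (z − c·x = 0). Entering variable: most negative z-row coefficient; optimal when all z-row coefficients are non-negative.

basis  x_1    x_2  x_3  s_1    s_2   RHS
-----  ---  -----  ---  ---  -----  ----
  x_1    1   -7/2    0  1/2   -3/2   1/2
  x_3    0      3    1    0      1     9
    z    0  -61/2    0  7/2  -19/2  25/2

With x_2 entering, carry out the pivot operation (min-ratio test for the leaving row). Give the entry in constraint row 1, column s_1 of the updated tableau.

Ratio test on column x_2 — row 1: entry -7/2 ≤ 0; row 2: 9/3 = 3. Minimum is 3 at row 2 (x_3 leaves); pivot element 3.
Divide row 2 by 3; eliminate column x_2 from the other rows.
Row 1 update in column s_1: 1/2 − (-7/2)·0 = 1/2.

1/2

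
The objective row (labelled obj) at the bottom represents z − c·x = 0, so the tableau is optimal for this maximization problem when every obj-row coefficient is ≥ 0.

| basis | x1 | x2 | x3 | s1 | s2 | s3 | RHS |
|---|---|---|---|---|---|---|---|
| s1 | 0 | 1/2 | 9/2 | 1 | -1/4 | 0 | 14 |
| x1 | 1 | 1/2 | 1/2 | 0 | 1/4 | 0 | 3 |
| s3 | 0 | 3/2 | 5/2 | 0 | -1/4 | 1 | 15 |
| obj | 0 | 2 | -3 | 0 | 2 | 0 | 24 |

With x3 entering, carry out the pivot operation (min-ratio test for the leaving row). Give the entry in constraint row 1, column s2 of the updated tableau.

Ratio test on column x3 — row 1: 14/(9/2) = 28/9; row 2: 3/(1/2) = 6; row 3: 15/(5/2) = 6. Minimum is 28/9 at row 1 (s1 leaves); pivot element 9/2.
Divide row 1 by 9/2; eliminate column x3 from the other rows.
In the new row 1, the s2 entry is the old entry divided by the pivot: (-1/4)/(9/2) = -1/18.

-1/18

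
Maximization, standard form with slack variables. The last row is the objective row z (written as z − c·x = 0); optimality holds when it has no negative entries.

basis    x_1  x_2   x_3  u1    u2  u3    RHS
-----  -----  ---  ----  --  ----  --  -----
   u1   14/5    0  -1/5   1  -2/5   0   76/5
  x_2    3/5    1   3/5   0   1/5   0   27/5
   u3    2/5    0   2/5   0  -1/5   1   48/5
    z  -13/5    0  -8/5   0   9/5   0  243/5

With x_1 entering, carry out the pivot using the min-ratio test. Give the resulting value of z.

Ratio test on column x_1 — row 1: (76/5)/(14/5) = 38/7; row 2: (27/5)/(3/5) = 9; row 3: (48/5)/(2/5) = 24. Minimum is 38/7 at row 1 (u1 leaves); pivot element 14/5.
Pivot on row 1; the z-row RHS becomes 243/5 − (-13/5)·(38/7) = 439/7.

439/7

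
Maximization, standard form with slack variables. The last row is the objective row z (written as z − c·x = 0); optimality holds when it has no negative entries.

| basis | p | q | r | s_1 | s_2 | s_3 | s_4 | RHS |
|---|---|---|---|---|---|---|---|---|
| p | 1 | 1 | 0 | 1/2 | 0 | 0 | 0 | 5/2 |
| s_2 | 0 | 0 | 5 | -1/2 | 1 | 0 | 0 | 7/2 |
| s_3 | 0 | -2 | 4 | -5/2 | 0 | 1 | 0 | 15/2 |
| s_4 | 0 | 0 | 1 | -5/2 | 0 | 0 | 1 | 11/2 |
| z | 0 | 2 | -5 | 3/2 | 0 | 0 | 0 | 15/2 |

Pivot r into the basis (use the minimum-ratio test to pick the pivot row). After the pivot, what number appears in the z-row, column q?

Ratio test on column r — row 1: entry 0 ≤ 0; row 2: (7/2)/5 = 7/10; row 3: (15/2)/4 = 15/8; row 4: (11/2)/1 = 11/2. Minimum is 7/10 at row 2 (s_2 leaves); pivot element 5.
Divide row 2 by 5; eliminate column r from the other rows.
z-row update in column q: 2 − (-5)·0 = 2.

2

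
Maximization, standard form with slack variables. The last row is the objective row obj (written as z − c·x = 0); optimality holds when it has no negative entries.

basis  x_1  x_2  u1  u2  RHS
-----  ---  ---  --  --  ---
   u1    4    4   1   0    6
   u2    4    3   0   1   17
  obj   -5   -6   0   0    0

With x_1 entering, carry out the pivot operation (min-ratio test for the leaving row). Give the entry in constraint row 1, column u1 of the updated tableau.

1/4

Ratio test on column x_1 — row 1: 6/4 = 3/2; row 2: 17/4 = 17/4. Minimum is 3/2 at row 1 (u1 leaves); pivot element 4.
Divide row 1 by 4; eliminate column x_1 from the other rows.
In the new row 1, the u1 entry is the old entry divided by the pivot: 1/4 = 1/4.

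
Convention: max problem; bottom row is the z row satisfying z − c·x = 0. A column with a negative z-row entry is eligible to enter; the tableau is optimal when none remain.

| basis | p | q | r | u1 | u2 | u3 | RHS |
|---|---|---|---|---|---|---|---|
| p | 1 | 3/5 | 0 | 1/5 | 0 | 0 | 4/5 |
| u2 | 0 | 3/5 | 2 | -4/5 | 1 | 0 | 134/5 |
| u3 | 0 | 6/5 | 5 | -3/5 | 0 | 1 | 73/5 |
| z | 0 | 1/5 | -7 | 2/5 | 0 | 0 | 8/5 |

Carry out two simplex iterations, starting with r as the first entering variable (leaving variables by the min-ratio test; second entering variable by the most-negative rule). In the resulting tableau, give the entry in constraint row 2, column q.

Ratio test on column r — row 1: entry 0 ≤ 0; row 2: (134/5)/2 = 67/5; row 3: (73/5)/5 = 73/25. Minimum is 73/25 at row 3 (u3 leaves); pivot element 5.
Divide row 3 by 5; eliminate column r from the other rows.
Second iteration: most negative z-row entry is -11/25 in column u1, so u1 enters.
Ratio test on column u1 — row 1: (4/5)/(1/5) = 4; row 2: entry -14/25 ≤ 0; row 3: entry -3/25 ≤ 0. Minimum is 4 at row 1 (p leaves); pivot element 1/5.
Divide row 1 by 1/5; eliminate column u1 from the other rows.
After both pivots, the entry at constraint row 2, column q is 9/5.

9/5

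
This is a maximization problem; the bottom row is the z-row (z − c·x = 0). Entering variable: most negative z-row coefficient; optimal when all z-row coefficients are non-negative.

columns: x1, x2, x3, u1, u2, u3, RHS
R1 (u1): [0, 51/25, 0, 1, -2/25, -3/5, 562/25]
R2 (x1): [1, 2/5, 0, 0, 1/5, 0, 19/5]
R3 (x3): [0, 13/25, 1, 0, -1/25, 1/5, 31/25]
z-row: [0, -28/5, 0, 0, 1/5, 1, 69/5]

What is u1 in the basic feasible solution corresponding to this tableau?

562/25

u1 is basic (row 1); its value is the RHS of that row, 562/25.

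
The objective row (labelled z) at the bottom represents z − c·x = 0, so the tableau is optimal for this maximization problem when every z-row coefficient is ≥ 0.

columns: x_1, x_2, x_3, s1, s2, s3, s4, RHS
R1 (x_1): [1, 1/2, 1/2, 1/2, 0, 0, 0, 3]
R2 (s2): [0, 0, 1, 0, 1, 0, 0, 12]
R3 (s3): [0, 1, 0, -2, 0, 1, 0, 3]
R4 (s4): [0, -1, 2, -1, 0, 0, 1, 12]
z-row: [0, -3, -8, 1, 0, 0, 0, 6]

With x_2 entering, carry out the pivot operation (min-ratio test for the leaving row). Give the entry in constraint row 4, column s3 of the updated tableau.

1

Ratio test on column x_2 — row 1: 3/(1/2) = 6; row 2: entry 0 ≤ 0; row 3: 3/1 = 3; row 4: entry -1 ≤ 0. Minimum is 3 at row 3 (s3 leaves); pivot element 1.
Divide row 3 by 1; eliminate column x_2 from the other rows.
Row 4 update in column s3: 0 − (-1)·1 = 1.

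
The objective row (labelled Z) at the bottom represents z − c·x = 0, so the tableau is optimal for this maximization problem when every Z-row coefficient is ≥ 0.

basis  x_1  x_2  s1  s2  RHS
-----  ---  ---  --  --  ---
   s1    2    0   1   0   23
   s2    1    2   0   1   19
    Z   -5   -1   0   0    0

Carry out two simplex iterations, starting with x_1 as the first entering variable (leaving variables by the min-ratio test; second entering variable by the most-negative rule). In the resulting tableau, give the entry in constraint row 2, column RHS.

Ratio test on column x_1 — row 1: 23/2 = 23/2; row 2: 19/1 = 19. Minimum is 23/2 at row 1 (s1 leaves); pivot element 2.
Divide row 1 by 2; eliminate column x_1 from the other rows.
Second iteration: most negative Z-row entry is -1 in column x_2, so x_2 enters.
Ratio test on column x_2 — row 1: entry 0 ≤ 0; row 2: (15/2)/2 = 15/4. Minimum is 15/4 at row 2 (s2 leaves); pivot element 2.
Divide row 2 by 2; eliminate column x_2 from the other rows.
After both pivots, the entry at constraint row 2, column RHS is 15/4.

15/4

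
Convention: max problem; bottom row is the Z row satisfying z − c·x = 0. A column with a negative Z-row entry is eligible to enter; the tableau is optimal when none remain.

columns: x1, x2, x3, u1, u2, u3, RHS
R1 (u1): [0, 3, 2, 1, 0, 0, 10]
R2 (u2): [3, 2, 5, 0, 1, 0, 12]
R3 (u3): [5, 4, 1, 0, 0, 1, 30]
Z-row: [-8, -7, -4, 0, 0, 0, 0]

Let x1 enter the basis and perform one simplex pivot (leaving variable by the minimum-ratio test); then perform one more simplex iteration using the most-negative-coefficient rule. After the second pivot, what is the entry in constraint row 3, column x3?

Ratio test on column x1 — row 1: entry 0 ≤ 0; row 2: 12/3 = 4; row 3: 30/5 = 6. Minimum is 4 at row 2 (u2 leaves); pivot element 3.
Divide row 2 by 3; eliminate column x1 from the other rows.
Second iteration: most negative Z-row entry is -5/3 in column x2, so x2 enters.
Ratio test on column x2 — row 1: 10/3 = 10/3; row 2: 4/(2/3) = 6; row 3: 10/(2/3) = 15. Minimum is 10/3 at row 1 (u1 leaves); pivot element 3.
Divide row 1 by 3; eliminate column x2 from the other rows.
After both pivots, the entry at constraint row 3, column x3 is -70/9.

-70/9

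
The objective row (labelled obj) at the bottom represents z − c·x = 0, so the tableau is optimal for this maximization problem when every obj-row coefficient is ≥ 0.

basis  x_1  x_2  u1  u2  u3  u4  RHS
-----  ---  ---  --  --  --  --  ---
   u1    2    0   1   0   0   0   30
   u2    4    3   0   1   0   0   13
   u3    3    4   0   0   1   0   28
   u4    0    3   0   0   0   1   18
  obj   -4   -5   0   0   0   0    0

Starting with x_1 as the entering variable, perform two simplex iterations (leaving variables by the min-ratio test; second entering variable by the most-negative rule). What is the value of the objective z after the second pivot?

Ratio test on column x_1 — row 1: 30/2 = 15; row 2: 13/4 = 13/4; row 3: 28/3 = 28/3; row 4: entry 0 ≤ 0. Minimum is 13/4 at row 2 (u2 leaves); pivot element 4.
Pivot on row 2; the obj-row RHS becomes 0 − (-4)·(13/4) = 13.
Next entering variable (most negative obj-row entry -2): x_2.
Ratio test on column x_2 — row 1: entry -3/2 ≤ 0; row 2: (13/4)/(3/4) = 13/3; row 3: (73/4)/(7/4) = 73/7; row 4: 18/3 = 6. Minimum is 13/3 at row 2 (x_1 leaves); pivot element 3/4.
After the second pivot the obj-row RHS is 13 − (-2)·(13/3) = 65/3.

65/3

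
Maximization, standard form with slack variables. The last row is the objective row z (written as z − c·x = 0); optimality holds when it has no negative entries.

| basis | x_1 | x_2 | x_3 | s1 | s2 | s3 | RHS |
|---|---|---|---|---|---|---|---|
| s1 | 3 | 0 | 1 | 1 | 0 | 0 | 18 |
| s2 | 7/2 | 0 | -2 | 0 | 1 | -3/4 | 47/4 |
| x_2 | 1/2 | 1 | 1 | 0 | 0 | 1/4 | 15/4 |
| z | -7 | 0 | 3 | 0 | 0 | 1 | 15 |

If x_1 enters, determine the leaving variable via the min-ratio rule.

Column x_1 entries and ratios — s1: 18/3 = 6; s2: (47/4)/(7/2) = 47/14; x_2: (15/4)/(1/2) = 15/2.
Smallest ratio is 47/14 in the row of s2, so s2 leaves.

s2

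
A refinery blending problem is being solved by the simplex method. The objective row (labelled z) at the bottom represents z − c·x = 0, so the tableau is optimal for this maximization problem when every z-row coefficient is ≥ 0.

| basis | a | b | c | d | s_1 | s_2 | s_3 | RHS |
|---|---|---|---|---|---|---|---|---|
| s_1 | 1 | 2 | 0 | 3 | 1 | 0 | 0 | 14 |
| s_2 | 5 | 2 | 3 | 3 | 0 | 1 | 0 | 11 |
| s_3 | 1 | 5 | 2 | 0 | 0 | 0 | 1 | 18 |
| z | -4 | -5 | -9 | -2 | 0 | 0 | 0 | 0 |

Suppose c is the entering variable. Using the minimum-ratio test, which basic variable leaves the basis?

s_2

Column c entries and ratios — s_1: 0 ≤ 0, skip; s_2: 11/3 = 11/3; s_3: 18/2 = 9.
Smallest ratio is 11/3 in the row of s_2, so s_2 leaves.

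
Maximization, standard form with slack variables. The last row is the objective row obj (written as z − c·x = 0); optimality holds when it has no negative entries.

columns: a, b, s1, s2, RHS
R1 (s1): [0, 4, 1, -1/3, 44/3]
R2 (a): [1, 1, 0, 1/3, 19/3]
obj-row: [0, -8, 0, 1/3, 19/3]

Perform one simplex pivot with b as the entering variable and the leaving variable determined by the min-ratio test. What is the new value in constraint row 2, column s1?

-1/4

Ratio test on column b — row 1: (44/3)/4 = 11/3; row 2: (19/3)/1 = 19/3. Minimum is 11/3 at row 1 (s1 leaves); pivot element 4.
Divide row 1 by 4; eliminate column b from the other rows.
Row 2 update in column s1: 0 − 1·(1/4) = -1/4.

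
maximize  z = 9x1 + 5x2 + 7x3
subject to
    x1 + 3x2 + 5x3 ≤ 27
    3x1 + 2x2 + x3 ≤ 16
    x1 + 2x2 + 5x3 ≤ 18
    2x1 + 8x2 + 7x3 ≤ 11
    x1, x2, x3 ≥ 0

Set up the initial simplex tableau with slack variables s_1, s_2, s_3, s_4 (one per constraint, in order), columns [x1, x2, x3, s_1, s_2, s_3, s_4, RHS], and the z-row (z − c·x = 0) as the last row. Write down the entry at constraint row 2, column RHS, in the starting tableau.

The RHS of constraint 2 is b_2 = 16.

16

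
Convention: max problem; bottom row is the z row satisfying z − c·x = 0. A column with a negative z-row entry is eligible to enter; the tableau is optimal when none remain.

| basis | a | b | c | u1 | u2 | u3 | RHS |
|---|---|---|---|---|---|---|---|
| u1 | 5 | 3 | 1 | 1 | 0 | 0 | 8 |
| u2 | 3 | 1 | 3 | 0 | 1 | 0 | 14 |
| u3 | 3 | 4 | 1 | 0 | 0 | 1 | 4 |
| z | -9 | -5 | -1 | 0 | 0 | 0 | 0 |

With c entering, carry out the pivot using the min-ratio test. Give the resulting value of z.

Ratio test on column c — row 1: 8/1 = 8; row 2: 14/3 = 14/3; row 3: 4/1 = 4. Minimum is 4 at row 3 (u3 leaves); pivot element 1.
Pivot on row 3; the z-row RHS becomes 0 − (-1)·4 = 4.

4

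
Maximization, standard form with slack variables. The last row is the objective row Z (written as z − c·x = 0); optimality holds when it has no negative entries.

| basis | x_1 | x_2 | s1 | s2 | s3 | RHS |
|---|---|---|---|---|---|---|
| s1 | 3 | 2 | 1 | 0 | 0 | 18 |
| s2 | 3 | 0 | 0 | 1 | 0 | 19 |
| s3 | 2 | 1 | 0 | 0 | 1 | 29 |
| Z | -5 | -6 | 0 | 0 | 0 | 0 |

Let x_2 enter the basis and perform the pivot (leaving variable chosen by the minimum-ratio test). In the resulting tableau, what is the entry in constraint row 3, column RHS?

20

Ratio test on column x_2 — row 1: 18/2 = 9; row 2: entry 0 ≤ 0; row 3: 29/1 = 29. Minimum is 9 at row 1 (s1 leaves); pivot element 2.
Divide row 1 by 2; eliminate column x_2 from the other rows.
Row 3 update in column RHS: 29 − 1·9 = 20.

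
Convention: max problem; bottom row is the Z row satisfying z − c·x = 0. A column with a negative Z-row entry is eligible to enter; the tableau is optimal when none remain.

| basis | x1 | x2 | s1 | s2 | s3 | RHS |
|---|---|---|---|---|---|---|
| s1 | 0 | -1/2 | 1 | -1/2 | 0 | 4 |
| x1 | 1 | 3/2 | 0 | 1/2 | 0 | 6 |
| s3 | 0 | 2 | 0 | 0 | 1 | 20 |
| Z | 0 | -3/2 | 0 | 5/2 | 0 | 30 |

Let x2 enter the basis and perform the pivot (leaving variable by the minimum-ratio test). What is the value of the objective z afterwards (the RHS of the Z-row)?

36

Ratio test on column x2 — row 1: entry -1/2 ≤ 0; row 2: 6/(3/2) = 4; row 3: 20/2 = 10. Minimum is 4 at row 2 (x1 leaves); pivot element 3/2.
Pivot on row 2; the Z-row RHS becomes 30 − (-3/2)·4 = 36.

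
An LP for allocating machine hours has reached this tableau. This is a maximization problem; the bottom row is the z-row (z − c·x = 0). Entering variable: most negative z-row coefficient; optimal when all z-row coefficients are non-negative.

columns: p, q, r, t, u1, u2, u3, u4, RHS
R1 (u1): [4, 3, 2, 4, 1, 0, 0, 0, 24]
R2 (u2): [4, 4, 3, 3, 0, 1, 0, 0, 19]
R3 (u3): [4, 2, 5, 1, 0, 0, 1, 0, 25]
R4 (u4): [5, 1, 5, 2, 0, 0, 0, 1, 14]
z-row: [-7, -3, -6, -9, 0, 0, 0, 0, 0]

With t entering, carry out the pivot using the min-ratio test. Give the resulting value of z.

Ratio test on column t — row 1: 24/4 = 6; row 2: 19/3 = 19/3; row 3: 25/1 = 25; row 4: 14/2 = 7. Minimum is 6 at row 1 (u1 leaves); pivot element 4.
Pivot on row 1; the z-row RHS becomes 0 − (-9)·6 = 54.

54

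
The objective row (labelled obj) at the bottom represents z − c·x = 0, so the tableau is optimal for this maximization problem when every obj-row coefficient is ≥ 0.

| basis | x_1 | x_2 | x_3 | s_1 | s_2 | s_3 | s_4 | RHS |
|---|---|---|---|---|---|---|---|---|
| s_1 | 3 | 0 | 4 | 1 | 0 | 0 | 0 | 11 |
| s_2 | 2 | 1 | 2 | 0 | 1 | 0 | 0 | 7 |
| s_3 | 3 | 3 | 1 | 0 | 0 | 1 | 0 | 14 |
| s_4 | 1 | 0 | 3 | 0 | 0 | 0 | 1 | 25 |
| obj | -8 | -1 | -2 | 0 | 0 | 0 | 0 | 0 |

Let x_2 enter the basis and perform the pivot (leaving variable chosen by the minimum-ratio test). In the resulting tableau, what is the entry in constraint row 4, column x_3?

3

Ratio test on column x_2 — row 1: entry 0 ≤ 0; row 2: 7/1 = 7; row 3: 14/3 = 14/3; row 4: entry 0 ≤ 0. Minimum is 14/3 at row 3 (s_3 leaves); pivot element 3.
Divide row 3 by 3; eliminate column x_2 from the other rows.
Row 4 update in column x_3: 3 − 0·(1/3) = 3.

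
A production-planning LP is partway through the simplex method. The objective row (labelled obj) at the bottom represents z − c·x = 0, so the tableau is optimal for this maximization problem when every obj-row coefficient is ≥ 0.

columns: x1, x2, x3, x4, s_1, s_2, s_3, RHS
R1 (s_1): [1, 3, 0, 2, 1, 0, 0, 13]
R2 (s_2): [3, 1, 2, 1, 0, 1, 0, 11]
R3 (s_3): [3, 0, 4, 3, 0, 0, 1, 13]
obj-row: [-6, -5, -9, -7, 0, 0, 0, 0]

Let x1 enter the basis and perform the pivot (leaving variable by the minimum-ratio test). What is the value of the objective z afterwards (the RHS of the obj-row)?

Ratio test on column x1 — row 1: 13/1 = 13; row 2: 11/3 = 11/3; row 3: 13/3 = 13/3. Minimum is 11/3 at row 2 (s_2 leaves); pivot element 3.
Pivot on row 2; the obj-row RHS becomes 0 − (-6)·(11/3) = 22.

22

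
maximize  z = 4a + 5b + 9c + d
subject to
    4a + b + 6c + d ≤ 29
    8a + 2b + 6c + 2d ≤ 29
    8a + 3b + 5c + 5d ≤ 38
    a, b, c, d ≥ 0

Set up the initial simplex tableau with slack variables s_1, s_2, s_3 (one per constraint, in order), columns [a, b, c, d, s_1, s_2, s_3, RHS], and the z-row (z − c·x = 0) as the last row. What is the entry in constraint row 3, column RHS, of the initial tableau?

38

The RHS of constraint 3 is b_3 = 38.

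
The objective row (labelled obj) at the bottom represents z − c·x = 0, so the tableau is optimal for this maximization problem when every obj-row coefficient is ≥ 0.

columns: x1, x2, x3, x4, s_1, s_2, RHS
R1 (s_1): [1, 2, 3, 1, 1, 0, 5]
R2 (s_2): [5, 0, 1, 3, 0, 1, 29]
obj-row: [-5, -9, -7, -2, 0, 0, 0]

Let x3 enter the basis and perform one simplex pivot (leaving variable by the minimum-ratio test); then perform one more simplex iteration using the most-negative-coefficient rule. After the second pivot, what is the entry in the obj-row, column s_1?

Ratio test on column x3 — row 1: 5/3 = 5/3; row 2: 29/1 = 29. Minimum is 5/3 at row 1 (s_1 leaves); pivot element 3.
Divide row 1 by 3; eliminate column x3 from the other rows.
Second iteration: most negative obj-row entry is -13/3 in column x2, so x2 enters.
Ratio test on column x2 — row 1: (5/3)/(2/3) = 5/2; row 2: entry -2/3 ≤ 0. Minimum is 5/2 at row 1 (x3 leaves); pivot element 2/3.
Divide row 1 by 2/3; eliminate column x2 from the other rows.
After both pivots, the entry at the obj-row, column s_1 is 9/2.

9/2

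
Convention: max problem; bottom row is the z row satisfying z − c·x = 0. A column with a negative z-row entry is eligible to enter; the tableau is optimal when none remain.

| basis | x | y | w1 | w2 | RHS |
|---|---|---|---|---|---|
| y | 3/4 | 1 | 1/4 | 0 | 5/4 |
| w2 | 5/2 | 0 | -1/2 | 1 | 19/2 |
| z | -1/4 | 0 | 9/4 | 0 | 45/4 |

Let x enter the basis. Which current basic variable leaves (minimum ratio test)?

y

Column x entries and ratios — y: (5/4)/(3/4) = 5/3; w2: (19/2)/(5/2) = 19/5.
Smallest ratio is 5/3 in the row of y, so y leaves.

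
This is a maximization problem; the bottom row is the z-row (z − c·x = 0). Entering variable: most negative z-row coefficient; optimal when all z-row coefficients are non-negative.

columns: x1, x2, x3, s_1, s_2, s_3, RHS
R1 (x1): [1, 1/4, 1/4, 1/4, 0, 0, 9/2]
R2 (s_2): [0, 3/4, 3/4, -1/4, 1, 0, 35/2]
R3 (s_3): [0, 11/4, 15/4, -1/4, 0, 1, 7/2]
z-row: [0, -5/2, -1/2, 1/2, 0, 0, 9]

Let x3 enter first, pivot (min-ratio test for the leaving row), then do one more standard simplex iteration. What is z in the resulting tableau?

Ratio test on column x3 — row 1: (9/2)/(1/4) = 18; row 2: (35/2)/(3/4) = 70/3; row 3: (7/2)/(15/4) = 14/15. Minimum is 14/15 at row 3 (s_3 leaves); pivot element 15/4.
Pivot on row 3; the z-row RHS becomes 9 − (-1/2)·(14/15) = 142/15.
Next entering variable (most negative z-row entry -32/15): x2.
Ratio test on column x2 — row 1: (64/15)/(1/15) = 64; row 2: (84/5)/(1/5) = 84; row 3: (14/15)/(11/15) = 14/11. Minimum is 14/11 at row 3 (x3 leaves); pivot element 11/15.
After the second pivot the z-row RHS is 142/15 − (-32/15)·(14/11) = 134/11.

134/11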